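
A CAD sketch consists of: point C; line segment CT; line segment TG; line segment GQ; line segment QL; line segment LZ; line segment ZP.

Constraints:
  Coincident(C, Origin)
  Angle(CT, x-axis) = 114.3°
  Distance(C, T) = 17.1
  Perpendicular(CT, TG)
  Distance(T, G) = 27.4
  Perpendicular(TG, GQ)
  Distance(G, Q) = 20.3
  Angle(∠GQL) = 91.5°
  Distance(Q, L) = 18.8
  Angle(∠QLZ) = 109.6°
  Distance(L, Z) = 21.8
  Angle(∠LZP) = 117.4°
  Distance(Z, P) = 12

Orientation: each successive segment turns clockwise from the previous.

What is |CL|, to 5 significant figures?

9.3650

C is at the origin; CT runs at 114.3° with length 17.1, so T = (-7.0369, 15.585). CT is perpendicular to TG, so TG runs at 24.300°; with |TG| = 27.4, G = (17.936, 26.860). The perpendicularity gives GQ at right angles to TG, so GQ runs at -65.700°; with |GQ| = 20.3, Q = (26.289, 8.3590). ∠GQL = 91.5° gives QL at -154.20° from the x-axis; with |QL| = 18.8, L = (9.3633, 0.17666). Then |CL| = |L − C| = 9.3650.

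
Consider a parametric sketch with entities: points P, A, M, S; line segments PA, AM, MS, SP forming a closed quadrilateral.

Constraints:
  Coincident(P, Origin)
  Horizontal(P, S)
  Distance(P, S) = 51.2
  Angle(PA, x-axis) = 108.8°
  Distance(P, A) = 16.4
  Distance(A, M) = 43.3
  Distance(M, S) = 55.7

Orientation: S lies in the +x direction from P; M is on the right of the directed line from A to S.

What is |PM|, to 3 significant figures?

27.2

P is at the origin; PS is horizontal with |PS| = 51.2 and S in +x, so S = (51.2, 0). PA runs at 108.8° with |PA| = 16.4, so A = (-5.29, 15.5). M is determined by |AM| = 43.3 and |MS| = 55.7 together: it lies at the intersection of circle(A, 43.3) and circle(S, 55.7). With |AS| = 58.6, the foot of the radical line on AS is 18.8 from A and the perpendicular offset is √(43.3² − 18.8²) = 39.0. Taking the right-of-AS solution: M = (2.52, -27.1).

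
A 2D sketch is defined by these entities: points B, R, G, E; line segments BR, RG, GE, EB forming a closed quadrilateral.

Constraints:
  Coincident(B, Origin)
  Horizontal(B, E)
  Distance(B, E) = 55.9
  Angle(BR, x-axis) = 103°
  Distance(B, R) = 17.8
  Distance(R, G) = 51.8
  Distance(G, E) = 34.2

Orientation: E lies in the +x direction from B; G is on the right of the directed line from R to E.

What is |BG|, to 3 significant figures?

37.0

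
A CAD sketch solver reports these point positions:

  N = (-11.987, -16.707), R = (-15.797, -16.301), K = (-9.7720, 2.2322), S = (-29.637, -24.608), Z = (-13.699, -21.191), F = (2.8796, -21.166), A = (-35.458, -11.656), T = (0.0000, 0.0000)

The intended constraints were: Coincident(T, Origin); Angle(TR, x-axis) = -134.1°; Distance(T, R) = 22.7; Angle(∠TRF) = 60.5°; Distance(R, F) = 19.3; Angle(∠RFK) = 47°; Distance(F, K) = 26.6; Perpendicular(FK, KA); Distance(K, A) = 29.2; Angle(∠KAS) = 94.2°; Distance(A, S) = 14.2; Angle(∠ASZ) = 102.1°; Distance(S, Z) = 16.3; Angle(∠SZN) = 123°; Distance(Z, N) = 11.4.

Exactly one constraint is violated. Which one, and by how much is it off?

Distance(Z, N) = 11.4 — off by 6.60.

T = (0.00, 0.00) ✓; TR at -134.1° ✓; |TR| = 22.70 ✓; ∠TRF = 60.50° ✓; |RF| = 19.30 ✓; ∠RFK = 47.00° ✓; |FK| = 26.60 ✓; ∠(FK, KA) = 90.00° ✓; |KA| = 29.20 ✓; ∠KAS = 94.20° ✓; |AS| = 14.20 ✓; ∠ASZ = 102.1° ✓; |SZ| = 16.30 ✓; ∠SZN = 123.0° ✓; |ZN| = 4.800 ✗.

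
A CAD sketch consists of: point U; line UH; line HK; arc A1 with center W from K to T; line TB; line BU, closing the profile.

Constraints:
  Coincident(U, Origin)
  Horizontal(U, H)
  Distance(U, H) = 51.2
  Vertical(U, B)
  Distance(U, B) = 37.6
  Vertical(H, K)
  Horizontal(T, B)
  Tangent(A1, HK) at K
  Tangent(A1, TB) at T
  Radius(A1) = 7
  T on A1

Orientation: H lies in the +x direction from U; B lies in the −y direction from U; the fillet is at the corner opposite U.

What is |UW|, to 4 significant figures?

53.76

U is at the origin; UH is horizontal with |UH| = 51.2 and H on the +x side, so H = (51.20, 0.000). U and B share the same x with |UB| = 37.6 and B on the −y side, so B = (0.000, -37.60). The virtual corner opposite U is at (51.20, -37.60). Since A1 is tangent to HK there, WK ⟂ HK and tangency of A1 to TB means the radius WT is perpendicular to TB, with radius 7.0, so the center W sits 7.0 in from both sides at W = (44.20, -30.60). Then |UW| = |W − U| = 53.76.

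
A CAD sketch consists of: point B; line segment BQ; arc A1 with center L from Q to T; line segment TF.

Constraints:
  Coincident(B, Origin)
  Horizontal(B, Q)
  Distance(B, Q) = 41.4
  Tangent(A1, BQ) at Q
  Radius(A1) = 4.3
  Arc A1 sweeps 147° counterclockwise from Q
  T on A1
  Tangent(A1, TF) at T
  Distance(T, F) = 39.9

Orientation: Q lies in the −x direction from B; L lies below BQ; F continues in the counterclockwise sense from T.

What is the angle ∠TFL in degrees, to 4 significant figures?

6.151°

On A1, Q sits at bearing 90° from L; a 147° counterclockwise sweep puts T at bearing 237°, so T = L + 4.3·(cos 237°, sin 237°) = (-43.74, -7.906). A1 meets TF tangentially, so LT is at right angles to TF, so TF runs along (−sin 237°, cos 237°); with |TF| = 39.9, F = (-10.28, -29.64). Then cos ∠TFL = FT·FL / (|FT||FL|), giving 6.151°.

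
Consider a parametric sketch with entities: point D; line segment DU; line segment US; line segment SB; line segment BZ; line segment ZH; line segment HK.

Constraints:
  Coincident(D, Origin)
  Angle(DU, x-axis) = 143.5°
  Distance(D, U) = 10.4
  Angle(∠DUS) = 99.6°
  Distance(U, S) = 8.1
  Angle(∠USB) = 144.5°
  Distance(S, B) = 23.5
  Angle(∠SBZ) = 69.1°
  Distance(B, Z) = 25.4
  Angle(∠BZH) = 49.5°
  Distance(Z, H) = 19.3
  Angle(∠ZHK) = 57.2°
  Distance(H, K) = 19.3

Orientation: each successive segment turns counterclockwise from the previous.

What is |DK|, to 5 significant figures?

27.140

D is at the origin; DU runs at 143.5° with length 10.4, so U = (-8.3601, 6.1862). ∠DUS = 99.6° gives US at -136.10° from the x-axis; with |US| = 8.1, S = (-14.197, 0.56960). ∠USB = 144.5° gives SB at -100.60° from the x-axis; with |SB| = 23.5, B = (-18.519, -22.529). ∠SBZ = 69.1° gives BZ at 10.300° from the x-axis; with |BZ| = 25.4, Z = (6.4712, -17.988). ∠BZH = 49.5° gives ZH at 140.80° from the x-axis; with |ZH| = 19.3, H = (-8.4852, -5.7896). ∠ZHK = 57.2° gives HK at -96.400° from the x-axis; with |HK| = 19.3, K = (-10.637, -24.969). Then |DK| = |K − D| = 27.140.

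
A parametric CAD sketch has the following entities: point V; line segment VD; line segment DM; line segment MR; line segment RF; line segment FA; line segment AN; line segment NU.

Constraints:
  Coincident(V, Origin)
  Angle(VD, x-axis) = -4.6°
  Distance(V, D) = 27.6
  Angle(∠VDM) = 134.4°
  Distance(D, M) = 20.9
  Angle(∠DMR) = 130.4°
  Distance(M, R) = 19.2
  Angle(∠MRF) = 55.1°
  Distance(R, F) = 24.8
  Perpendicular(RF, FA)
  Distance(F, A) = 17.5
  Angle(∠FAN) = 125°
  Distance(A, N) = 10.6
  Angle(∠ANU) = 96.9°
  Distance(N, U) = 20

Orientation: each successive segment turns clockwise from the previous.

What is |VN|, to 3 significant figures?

43.7

V is at the origin; VD runs at -4.6° with length 27.6, so D = (27.5, -2.21). ∠VDM = 134.4° gives DM at -50.2° from the x-axis; with |DM| = 20.9, M = (40.9, -18.3). ∠DMR = 130.4° gives MR at -99.8° from the x-axis; with |MR| = 19.2, R = (37.6, -37.2). ∠MRF = 55.1° gives RF at 135° from the x-axis; with |RF| = 24.8, F = (20.0, -19.7). RF ⟂ FA, so FA runs at 45.3°; with |FA| = 17.5, A = (32.3, -7.31). ∠FAN = 125.0° gives AN at -9.70° from the x-axis; with |AN| = 10.6, N = (42.8, -9.09). Then |VN| = |N − V| = 43.7.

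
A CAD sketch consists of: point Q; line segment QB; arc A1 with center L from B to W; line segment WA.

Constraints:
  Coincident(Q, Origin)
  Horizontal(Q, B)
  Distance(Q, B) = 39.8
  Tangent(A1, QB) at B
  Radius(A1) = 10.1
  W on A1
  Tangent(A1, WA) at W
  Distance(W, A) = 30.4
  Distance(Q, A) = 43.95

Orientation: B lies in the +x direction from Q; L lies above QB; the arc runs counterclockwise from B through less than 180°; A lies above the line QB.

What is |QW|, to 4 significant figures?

49.62

Checks: ∠(LB, BQ) = 90.00° ✓; |LB| = 10.10 ✓; |LW| = 10.10 ✓; ∠(LW, WA) = 90.00° ✓; |WA| = 30.40 ✓; |QA| = 43.95 ✓.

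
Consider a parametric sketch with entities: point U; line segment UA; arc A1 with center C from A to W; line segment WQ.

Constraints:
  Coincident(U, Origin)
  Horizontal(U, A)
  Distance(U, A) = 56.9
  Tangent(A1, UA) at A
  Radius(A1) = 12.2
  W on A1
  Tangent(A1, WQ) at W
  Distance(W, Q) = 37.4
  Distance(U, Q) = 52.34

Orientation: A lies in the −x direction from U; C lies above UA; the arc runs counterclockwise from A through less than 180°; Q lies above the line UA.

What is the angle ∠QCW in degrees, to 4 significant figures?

71.93°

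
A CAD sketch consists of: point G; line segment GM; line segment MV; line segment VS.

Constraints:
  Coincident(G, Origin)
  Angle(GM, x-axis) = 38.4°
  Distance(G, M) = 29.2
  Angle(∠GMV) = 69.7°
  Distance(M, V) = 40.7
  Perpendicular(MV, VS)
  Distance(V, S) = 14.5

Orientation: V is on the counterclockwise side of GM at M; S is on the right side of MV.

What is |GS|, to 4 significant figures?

51.86

∠GMV = 69.7°, so MV runs at 38.4° + (180° − 69.7°) = 148.7° from the x-axis; with |MV| = 40.7, V = M + 40.7·(cos 148.7°, sin 148.7°) = (-11.89, 39.28). MV ⟂ VS; with |VS| = 14.5 on the right of MV, S = V + 14.5·(0.5195, 0.8545) = (-4.360, 51.67). Then |GS| = |S − G| = 51.86.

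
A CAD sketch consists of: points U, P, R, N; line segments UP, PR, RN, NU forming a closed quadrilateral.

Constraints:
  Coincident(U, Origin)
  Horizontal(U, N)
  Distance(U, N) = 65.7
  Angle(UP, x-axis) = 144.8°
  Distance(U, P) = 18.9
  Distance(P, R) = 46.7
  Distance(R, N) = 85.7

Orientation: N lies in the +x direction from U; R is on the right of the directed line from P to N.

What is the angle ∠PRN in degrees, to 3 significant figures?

69.4°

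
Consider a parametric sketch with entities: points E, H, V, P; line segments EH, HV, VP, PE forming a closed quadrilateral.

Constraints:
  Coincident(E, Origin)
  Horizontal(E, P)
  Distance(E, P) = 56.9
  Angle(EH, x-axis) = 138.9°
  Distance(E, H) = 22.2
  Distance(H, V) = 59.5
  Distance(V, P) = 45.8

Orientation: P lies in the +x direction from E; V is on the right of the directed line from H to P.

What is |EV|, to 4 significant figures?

37.62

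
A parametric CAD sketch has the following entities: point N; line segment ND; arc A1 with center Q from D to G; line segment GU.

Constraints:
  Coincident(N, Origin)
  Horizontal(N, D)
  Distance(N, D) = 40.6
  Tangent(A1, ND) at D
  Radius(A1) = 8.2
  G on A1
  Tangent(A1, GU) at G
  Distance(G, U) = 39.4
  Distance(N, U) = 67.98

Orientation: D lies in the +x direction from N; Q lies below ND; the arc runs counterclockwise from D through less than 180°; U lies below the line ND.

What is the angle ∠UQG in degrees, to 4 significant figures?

78.24°

N is at the origin; ND is horizontal with |ND| = 40.6 and D on the +x side, so D = (40.60, 0.000). Tangency of A1 to ND means the radius QD is perpendicular to ND, so Q = D + (0, -8.2) = (40.60, -8.200). Since QG ⟂ GU (tangency), |QU| = √(8.2² + 39.4²) = 40.24 regardless of where G sits on A1. So U lies on both circle(N, 67.98) and circle(Q, 40.24); the below-ND intersection is U = (48.47, -47.67). G is the foot of the tangent from U: G = (33.05, -11.41).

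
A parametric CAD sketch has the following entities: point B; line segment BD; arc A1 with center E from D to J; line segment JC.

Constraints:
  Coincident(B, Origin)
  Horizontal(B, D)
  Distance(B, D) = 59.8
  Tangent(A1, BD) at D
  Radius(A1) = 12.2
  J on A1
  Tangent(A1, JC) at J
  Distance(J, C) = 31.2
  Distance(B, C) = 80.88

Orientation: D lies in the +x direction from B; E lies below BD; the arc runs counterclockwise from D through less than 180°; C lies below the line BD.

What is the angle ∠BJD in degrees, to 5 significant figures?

96.858°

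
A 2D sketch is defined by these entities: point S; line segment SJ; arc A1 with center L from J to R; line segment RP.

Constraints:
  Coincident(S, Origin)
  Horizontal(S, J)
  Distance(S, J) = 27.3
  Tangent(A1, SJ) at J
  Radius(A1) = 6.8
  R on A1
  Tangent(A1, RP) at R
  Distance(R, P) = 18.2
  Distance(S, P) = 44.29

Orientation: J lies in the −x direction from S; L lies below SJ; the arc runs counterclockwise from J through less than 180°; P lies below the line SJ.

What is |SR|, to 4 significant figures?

34.38

S is at the origin; SJ is horizontal with |SJ| = 27.3 and J on the −x side, so J = (-27.30, 0.000). Since A1 is tangent to SJ there, LJ ⟂ SJ, so L = J + (0, -6.8) = (-27.30, -6.800). Since LR ⟂ RP (tangency), |LP| = √(6.8² + 18.2²) = 19.43 regardless of where R sits on A1. So P lies on both circle(S, 44.29) and circle(L, 19.43); the below-SJ intersection is P = (-37.73, -23.19). R is the foot of the tangent from P: R = (-33.95, -5.387).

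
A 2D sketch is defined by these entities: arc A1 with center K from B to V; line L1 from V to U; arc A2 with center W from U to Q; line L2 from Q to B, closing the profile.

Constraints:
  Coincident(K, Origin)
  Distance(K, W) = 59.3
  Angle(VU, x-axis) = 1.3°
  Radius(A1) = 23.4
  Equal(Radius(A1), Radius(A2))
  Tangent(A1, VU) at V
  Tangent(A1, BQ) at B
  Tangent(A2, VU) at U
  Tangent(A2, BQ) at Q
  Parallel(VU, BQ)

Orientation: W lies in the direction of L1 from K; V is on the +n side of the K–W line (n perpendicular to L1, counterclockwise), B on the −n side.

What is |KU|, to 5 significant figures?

63.750

Tangency of A1 to both parallel lines with radius 23.4 puts V and B at K ± 23.4·n: V = (-0.53088, 23.394), B = (0.53088, -23.394). Equal radii place U and Q the same way about W: U = W + 23.4·n = (58.754, 24.739), Q = W − 23.4·n = (59.816, -22.049). Then |KU| = |U − K| = 63.750.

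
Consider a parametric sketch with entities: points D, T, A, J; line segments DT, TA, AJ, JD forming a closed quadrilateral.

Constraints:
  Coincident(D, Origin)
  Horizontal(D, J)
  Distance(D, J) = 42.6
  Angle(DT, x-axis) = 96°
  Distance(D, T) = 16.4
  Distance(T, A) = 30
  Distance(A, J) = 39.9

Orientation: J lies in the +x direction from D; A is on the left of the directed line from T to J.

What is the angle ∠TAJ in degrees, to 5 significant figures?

83.711°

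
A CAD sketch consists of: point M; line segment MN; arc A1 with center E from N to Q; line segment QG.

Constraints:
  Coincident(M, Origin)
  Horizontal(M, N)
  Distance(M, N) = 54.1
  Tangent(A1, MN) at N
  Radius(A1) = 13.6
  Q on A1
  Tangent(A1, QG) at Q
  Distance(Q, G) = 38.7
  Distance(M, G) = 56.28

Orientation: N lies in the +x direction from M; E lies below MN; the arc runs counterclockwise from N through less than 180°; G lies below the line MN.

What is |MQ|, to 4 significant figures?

42.19

Checks: |EQ| = 13.60 ✓; ∠(EQ, QG) = 90.00° ✓; |QG| = 38.70 ✓; |MG| = 56.28 ✓.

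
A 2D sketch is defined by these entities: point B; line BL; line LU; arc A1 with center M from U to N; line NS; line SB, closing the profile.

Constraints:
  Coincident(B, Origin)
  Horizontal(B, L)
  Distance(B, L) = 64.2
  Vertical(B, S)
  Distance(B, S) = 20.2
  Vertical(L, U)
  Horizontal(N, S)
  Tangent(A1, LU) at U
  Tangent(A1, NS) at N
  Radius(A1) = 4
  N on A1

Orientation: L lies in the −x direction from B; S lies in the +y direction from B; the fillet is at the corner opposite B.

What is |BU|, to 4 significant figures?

66.21

B is at the origin; B and L share the same y with |BL| = 64.2 and L on the −x side, so L = (-64.20, 0.000). BS is vertical with |BS| = 20.2 and S on the +y side, so S = (0.000, 20.20). The virtual corner opposite B is at (-64.20, 20.20). A1 meets LU tangentially, so MU is at right angles to LU and tangency of A1 to NS means the radius MN is perpendicular to NS, with radius 4.0, so the center M sits 4.0 in from both sides at M = (-60.20, 16.20). That places the tangent points at U = (-64.20, 16.20) on LU and N = (-60.20, 20.20) on NS. Then |BU| = |U − B| = 66.21.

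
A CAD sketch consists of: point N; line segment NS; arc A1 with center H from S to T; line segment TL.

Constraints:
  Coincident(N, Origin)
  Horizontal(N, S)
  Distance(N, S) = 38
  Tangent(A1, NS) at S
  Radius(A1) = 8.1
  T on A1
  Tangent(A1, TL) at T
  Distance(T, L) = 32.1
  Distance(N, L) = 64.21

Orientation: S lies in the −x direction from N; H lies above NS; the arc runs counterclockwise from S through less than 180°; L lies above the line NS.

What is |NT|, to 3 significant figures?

34.3

Checks: ∠(HS, SN) = 90.00° ✓; |HT| = 8.100 ✓; ∠(HT, TL) = 90.00° ✓; |TL| = 32.10 ✓; |NL| = 64.21 ✓.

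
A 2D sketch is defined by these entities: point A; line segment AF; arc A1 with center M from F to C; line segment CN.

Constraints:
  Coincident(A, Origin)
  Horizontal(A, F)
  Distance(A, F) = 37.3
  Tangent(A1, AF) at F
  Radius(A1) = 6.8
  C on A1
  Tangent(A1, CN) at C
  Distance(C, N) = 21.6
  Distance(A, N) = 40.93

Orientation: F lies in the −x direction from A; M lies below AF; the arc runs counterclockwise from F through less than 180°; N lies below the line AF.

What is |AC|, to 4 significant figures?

44.10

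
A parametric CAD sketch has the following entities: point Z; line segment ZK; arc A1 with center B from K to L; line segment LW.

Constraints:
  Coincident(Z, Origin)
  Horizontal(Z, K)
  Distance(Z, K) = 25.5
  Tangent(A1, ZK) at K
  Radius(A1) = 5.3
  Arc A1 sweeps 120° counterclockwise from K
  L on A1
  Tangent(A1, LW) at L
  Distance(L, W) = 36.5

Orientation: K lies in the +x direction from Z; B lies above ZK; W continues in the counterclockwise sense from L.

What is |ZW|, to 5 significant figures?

41.294

Z is at the origin; ZK is horizontal with |ZK| = 25.5 and K on the +x side, so K = (25.500, 0.0000). Since A1 is tangent to ZK there, BK ⟂ ZK, so B = K + (0, 5.3) = (25.500, 5.3000). On A1, K sits at bearing -90° from B; a 120° counterclockwise sweep puts L at bearing 30°, so L = B + 5.3·(cos 30°, sin 30°) = (30.090, 7.9500). Since A1 is tangent to LW there, BL ⟂ LW, so LW runs along (−sin 30°, cos 30°); with |LW| = 36.5, W = (11.840, 39.560). Then |ZW| = |W − Z| = 41.294.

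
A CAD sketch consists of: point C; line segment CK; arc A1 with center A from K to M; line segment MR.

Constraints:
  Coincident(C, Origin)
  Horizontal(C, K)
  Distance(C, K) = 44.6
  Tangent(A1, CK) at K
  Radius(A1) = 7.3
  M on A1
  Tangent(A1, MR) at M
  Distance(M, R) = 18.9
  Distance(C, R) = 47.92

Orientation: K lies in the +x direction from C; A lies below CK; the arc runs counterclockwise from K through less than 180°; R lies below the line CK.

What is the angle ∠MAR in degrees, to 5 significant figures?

68.881°

Checks: |AK| = 7.300 ✓; |AM| = 7.300 ✓; ∠(AM, MR) = 90.00° ✓; |MR| = 18.90 ✓; |CR| = 47.92 ✓.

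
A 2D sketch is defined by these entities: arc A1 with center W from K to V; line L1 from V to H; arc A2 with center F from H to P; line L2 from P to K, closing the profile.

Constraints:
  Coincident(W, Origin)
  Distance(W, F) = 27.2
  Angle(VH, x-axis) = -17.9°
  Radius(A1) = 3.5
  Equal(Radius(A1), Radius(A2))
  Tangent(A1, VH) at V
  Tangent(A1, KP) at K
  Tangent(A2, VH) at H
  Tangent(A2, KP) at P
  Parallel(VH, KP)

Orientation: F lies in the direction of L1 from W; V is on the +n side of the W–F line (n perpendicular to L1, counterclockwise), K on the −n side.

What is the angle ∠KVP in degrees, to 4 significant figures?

75.57°

Tangency of A1 to both parallel lines with radius 3.5 puts V and K at W ± 3.5·n: V = (1.076, 3.331), K = (-1.076, -3.331). Equal radii place H and P the same way about F: H = F + 3.5·n = (26.96, -5.030), P = F − 3.5·n = (24.81, -11.69). Then cos ∠KVP = VK·VP / (|VK||VP|), giving 75.57°.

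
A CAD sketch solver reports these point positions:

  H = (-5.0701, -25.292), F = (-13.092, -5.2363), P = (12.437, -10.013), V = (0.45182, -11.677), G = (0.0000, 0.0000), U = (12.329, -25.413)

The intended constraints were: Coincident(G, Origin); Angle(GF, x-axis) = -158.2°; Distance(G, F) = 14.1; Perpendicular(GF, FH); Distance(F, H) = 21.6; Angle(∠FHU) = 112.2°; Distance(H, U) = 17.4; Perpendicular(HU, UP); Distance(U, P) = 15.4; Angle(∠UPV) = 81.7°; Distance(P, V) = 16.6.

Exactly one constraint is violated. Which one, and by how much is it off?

Distance(P, V) = 16.6 — off by 4.50.

G = (0.00, 0.00) ✓; GF at -158.2° ✓; |GF| = 14.10 ✓; ∠(GF, FH) = 90.00° ✓; |FH| = 21.60 ✓; ∠FHU = 112.2° ✓; |HU| = 17.40 ✓; ∠(HU, UP) = 90.00° ✓; |UP| = 15.40 ✓; ∠UPV = 81.69° ✓; |PV| = 12.10 ✗.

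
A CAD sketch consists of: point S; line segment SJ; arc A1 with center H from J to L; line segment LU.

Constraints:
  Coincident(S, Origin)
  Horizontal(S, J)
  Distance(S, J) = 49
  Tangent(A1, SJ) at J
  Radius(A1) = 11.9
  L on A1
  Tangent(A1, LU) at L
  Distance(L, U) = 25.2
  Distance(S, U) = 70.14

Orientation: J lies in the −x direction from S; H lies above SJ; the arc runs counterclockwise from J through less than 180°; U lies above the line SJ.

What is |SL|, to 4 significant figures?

45.65

Checks: |HL| = 11.90 ✓; ∠(HL, LU) = 90.00° ✓; |LU| = 25.20 ✓; |SU| = 70.14 ✓.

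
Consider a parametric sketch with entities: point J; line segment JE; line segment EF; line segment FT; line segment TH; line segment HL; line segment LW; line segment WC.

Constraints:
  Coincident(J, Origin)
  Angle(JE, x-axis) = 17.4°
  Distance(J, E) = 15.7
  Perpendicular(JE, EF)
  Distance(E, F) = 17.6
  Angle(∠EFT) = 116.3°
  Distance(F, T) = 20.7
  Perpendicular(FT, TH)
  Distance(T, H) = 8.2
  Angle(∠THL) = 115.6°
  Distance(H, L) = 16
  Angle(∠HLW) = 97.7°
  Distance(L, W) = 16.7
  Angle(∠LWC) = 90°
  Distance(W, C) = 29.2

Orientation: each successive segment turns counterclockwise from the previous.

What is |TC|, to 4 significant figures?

14.90

J is at the origin; JE runs at 17.4° with length 15.7, so E = (14.98, 4.695). JE is perpendicular to EF, so EF runs at 107.4°; with |EF| = 17.6, F = (9.718, 21.49). ∠EFT = 116.3° gives FT at 171.1° from the x-axis; with |FT| = 20.7, T = (-10.73, 24.69). FT ⟂ TH, so TH runs at -98.90°; with |TH| = 8.2, H = (-12.00, 16.59). ∠THL = 115.6° gives HL at -34.50° from the x-axis; with |HL| = 16.0, L = (1.185, 7.528). ∠HLW = 97.7° gives LW at 47.80° from the x-axis; with |LW| = 16.7, W = (12.40, 19.90). ∠LWC = 90.0° gives WC at 137.8° from the x-axis; with |WC| = 29.2, C = (-9.229, 39.51). Then |TC| = |C − T| = 14.90.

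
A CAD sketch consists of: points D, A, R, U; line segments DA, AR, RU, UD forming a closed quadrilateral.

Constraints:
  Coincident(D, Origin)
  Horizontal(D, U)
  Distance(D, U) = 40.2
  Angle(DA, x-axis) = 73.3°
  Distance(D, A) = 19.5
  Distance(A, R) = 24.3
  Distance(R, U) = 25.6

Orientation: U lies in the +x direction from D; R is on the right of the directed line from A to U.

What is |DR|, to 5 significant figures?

15.354

D is at the origin; DU is horizontal with |DU| = 40.2 and U in +x, so U = (40.2, 0). DA runs at 73.3° with |DA| = 19.5, so A = (5.6035, 18.678). R is determined by |AR| = 24.3 and |RU| = 25.6 together: it lies at the intersection of circle(A, 24.3) and circle(U, 25.6). With |AU| = 39.316, the foot of the radical line on AU is 18.833 from A and the perpendicular offset is √(24.3² − 18.833²) = 15.356. Taking the right-of-AU solution: R = (14.881, -3.7818).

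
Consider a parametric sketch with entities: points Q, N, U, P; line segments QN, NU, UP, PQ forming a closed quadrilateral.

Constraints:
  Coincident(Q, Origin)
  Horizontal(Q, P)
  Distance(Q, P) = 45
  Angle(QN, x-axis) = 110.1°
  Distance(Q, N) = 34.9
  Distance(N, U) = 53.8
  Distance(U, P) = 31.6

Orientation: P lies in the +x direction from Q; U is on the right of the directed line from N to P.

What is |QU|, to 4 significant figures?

20.81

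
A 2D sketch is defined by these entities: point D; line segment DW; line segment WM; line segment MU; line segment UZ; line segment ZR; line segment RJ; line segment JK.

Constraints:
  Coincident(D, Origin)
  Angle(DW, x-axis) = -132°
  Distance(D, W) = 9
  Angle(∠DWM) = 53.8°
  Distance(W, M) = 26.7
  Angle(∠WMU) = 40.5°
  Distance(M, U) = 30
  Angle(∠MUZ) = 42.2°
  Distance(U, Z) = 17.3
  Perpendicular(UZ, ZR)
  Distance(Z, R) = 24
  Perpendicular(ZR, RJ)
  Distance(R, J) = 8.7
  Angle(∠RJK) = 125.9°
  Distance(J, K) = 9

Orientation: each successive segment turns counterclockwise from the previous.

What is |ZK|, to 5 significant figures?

21.785

D is at the origin; DW runs at -132.0° with length 9.0, so W = (-6.0222, -6.6883). ∠DWM = 53.8° gives WM at -5.8000° from the x-axis; with |WM| = 26.7, M = (20.541, -9.3865). ∠WMU = 40.5° gives MU at 133.70° from the x-axis; with |MU| = 30.0, U = (-0.18533, 12.303). ∠MUZ = 42.2° gives UZ at -88.500° from the x-axis; with |UZ| = 17.3, Z = (0.26753, -4.9916). UZ ⟂ ZR, so ZR runs at 1.5000°; with |ZR| = 24.0, R = (24.259, -4.3633). ZR is perpendicular to RJ, so RJ runs at 91.500°; with |RJ| = 8.7, J = (24.032, 4.3337). ∠RJK = 125.9° gives JK at 145.60° from the x-axis; with |JK| = 9.0, K = (16.606, 9.4184). Then |ZK| = |K − Z| = 21.785.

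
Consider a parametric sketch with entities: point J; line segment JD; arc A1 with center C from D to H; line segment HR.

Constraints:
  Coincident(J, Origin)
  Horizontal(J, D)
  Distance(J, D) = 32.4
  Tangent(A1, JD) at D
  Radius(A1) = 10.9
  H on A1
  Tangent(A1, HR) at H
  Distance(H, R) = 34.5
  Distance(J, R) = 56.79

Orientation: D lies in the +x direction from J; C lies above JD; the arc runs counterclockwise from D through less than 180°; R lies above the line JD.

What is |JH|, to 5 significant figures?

45.084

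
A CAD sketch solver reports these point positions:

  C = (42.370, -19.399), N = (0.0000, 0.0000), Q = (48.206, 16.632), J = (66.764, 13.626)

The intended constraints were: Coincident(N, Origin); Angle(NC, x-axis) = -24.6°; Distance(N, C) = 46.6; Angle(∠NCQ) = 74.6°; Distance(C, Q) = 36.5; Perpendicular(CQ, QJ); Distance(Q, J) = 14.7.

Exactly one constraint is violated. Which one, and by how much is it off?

Distance(Q, J) = 14.7 — off by 4.10.

N = (0.00, 0.00) ✓; NC at -24.60° ✓; |NC| = 46.60 ✓; ∠NCQ = 74.60° ✓; |CQ| = 36.50 ✓; ∠(CQ, QJ) = 90.00° ✓; |QJ| = 18.80 ✗.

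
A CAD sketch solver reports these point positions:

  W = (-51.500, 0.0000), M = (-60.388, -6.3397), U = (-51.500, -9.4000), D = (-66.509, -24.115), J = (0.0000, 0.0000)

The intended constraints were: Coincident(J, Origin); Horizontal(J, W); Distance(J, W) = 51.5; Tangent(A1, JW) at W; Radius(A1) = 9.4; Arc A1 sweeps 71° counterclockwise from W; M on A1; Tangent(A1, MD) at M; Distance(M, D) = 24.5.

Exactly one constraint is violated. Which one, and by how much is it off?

Distance(M, D) = 24.5 — off by 5.70.

J = (0.00, 0.00) ✓; J.y = 0.00, W.y = 0.00 ✓; |JW| = 51.50 ✓; ∠(UW, WJ) = 90.00° ✓; |UW| = 9.400 ✓; bearing(U→M) − bearing(U→W) = 71.00° ✓; |UM| = 9.400 ✓; ∠(UM, MD) = 90.00° ✓; |MD| = 18.80 ✗.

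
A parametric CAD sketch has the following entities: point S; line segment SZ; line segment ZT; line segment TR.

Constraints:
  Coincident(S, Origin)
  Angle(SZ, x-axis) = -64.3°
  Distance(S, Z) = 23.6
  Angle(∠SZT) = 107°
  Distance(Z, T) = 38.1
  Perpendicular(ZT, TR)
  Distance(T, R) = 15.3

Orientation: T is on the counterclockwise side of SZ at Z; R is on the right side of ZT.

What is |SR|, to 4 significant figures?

58.81

S is at the origin; SZ runs at -64.3° with length 23.6, so Z = 23.6·(cos -64.3°, sin -64.3°) = (10.23, -21.27). ∠SZT = 107.0°, so ZT runs at -64.3° + (180° − 107.0°) = 8.700° from the x-axis; with |ZT| = 38.1, T = Z + 38.1·(cos 8.700°, sin 8.700°) = (47.90, -15.50). ZT is perpendicular to TR; with |TR| = 15.3 on the right of ZT, R = T + 15.3·(0.1513, -0.9885) = (50.21, -30.63). Then |SR| = |R − S| = 58.81.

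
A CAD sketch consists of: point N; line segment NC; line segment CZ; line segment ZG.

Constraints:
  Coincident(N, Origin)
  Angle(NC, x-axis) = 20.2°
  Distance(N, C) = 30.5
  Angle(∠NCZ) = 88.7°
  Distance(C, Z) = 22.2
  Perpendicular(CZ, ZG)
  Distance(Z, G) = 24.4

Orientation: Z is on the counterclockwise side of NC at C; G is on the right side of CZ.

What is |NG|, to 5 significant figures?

58.955

N is at the origin; NC runs at 20.2° with length 30.5, so C = 30.5·(cos 20.2°, sin 20.2°) = (28.624, 10.532). ∠NCZ = 88.7°, so CZ runs at 20.2° + (180° − 88.7°) = 111.50° from the x-axis; with |CZ| = 22.2, Z = C + 22.2·(cos 111.50°, sin 111.50°) = (20.488, 31.187). CZ is perpendicular to ZG; with |ZG| = 24.4 on the right of CZ, G = Z + 24.4·(0.93042, 0.36650) = (43.190, 40.129). Then |NG| = |G − N| = 58.955.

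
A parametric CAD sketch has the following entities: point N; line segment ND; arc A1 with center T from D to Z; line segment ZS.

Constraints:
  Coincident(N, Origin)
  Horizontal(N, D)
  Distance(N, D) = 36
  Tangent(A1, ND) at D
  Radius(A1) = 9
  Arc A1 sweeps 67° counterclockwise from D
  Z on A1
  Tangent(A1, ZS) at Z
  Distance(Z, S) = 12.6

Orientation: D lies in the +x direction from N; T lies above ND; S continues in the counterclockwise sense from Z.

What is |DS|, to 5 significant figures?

21.592

N is at the origin; ND is horizontal with |ND| = 36.0 and D on the +x side, so D = (36.000, 0.0000). The tangent condition forces TD to be normal to ND, so T = D + (0, 9) = (36.000, 9.0000). On A1, D sits at bearing -90° from T; a 67° counterclockwise sweep puts Z at bearing -23°, so Z = T + 9.0·(cos -23°, sin -23°) = (44.285, 5.4834). Tangency of A1 to ZS means the radius TZ is perpendicular to ZS, so ZS runs along (−sin -23°, cos -23°); with |ZS| = 12.6, S = (49.208, 17.082). Then |DS| = |S − D| = 21.592.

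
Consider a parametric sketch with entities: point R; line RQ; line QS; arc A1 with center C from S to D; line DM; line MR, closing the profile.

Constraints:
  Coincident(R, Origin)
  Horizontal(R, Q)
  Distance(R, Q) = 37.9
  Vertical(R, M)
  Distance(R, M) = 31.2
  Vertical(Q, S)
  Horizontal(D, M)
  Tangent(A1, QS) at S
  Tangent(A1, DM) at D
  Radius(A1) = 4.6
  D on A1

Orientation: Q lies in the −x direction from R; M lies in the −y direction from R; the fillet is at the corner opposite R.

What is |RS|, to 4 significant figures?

46.30

R is at the origin; R and Q share the same y with |RQ| = 37.9 and Q on the −x side, so Q = (-37.90, 0.000). R and M share the same x with |RM| = 31.2 and M on the −y side, so M = (0.000, -31.20). The virtual corner opposite R is at (-37.90, -31.20). The tangent condition forces CS to be normal to QS and since A1 is tangent to DM there, CD ⟂ DM, with radius 4.6, so the center C sits 4.6 in from both sides at C = (-33.30, -26.60). That places the tangent points at S = (-37.90, -26.60) on QS and D = (-33.30, -31.20) on DM. Then |RS| = |S − R| = 46.30.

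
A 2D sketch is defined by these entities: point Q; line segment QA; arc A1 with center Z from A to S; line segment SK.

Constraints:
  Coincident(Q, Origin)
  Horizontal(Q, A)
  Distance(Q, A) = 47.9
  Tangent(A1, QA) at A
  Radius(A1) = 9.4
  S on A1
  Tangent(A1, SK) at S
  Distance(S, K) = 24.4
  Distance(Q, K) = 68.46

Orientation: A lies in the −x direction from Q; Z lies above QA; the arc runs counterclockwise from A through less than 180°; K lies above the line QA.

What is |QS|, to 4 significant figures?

44.93

Q is at the origin; QA is horizontal with |QA| = 47.9 and A on the −x side, so A = (-47.90, 0.000). Tangency of A1 to QA means the radius ZA is perpendicular to QA, so Z = A + (0, 9.4) = (-47.90, 9.400). Since ZS ⟂ SK (tangency), |ZK| = √(9.4² + 24.4²) = 26.15 regardless of where S sits on A1. So K lies on both circle(Q, 68.46) and circle(Z, 26.15); the above-QA intersection is K = (-60.29, 32.42). S is the foot of the tangent from K: S = (-41.78, 16.53).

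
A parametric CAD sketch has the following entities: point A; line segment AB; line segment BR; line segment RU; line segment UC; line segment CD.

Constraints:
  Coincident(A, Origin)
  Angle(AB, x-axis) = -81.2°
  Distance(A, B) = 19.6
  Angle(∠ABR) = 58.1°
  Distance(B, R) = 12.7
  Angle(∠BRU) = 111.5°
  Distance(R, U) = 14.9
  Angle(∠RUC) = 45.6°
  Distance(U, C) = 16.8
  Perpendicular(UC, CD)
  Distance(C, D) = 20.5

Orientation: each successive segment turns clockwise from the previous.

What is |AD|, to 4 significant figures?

28.20

∠RUC = 45.6° gives UC at -46.00° from the x-axis; with |UC| = 16.8, C = (3.403, -11.58). The perpendicularity gives CD at right angles to UC, so CD runs at -136.0°; with |CD| = 20.5, D = (-11.34, -25.82). Then |AD| = |D − A| = 28.20.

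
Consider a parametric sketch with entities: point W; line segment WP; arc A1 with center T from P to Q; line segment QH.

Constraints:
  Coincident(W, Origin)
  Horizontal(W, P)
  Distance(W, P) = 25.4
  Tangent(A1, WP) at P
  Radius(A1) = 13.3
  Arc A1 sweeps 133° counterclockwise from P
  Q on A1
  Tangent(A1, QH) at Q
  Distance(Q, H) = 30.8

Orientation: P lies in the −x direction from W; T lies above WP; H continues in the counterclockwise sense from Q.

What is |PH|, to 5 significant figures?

46.291

On A1, P sits at bearing -90° from T; a 133° counterclockwise sweep puts Q at bearing 43°, so Q = T + 13.3·(cos 43°, sin 43°) = (-15.673, 22.371). Tangency of A1 to QH means the radius TQ is perpendicular to QH, so QH runs along (−sin 43°, cos 43°); with |QH| = 30.8, H = (-36.679, 44.896). Then |PH| = |H − P| = 46.291.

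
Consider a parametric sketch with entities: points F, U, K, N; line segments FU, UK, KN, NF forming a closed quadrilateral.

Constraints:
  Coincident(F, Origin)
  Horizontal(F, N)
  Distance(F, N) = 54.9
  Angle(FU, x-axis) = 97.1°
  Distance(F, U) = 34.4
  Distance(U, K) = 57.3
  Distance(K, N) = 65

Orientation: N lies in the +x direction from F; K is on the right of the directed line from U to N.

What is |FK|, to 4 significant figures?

23.87

Checks: |UK| = 57.30 ✓; |KN| = 65.00 ✓.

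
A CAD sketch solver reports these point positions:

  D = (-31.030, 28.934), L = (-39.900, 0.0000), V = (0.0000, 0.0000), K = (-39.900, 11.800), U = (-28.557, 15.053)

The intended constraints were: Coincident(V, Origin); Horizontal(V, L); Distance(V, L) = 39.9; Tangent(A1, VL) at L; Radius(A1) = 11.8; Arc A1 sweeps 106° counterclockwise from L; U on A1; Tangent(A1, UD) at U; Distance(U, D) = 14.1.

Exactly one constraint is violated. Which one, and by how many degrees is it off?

Tangent(A1, UD) at U — off by 5.90°.

V = (0.00, 0.00) ✓; V.y = 0.00, L.y = 0.00 ✓; |VL| = 39.90 ✓; ∠(KL, LV) = 90.00° ✓; |KL| = 11.80 ✓; bearing(K→U) − bearing(K→L) = 106.0° ✓; |KU| = 11.80 ✓; ∠(KU, UD) = 95.90° ✗; |UD| = 14.10 ✓.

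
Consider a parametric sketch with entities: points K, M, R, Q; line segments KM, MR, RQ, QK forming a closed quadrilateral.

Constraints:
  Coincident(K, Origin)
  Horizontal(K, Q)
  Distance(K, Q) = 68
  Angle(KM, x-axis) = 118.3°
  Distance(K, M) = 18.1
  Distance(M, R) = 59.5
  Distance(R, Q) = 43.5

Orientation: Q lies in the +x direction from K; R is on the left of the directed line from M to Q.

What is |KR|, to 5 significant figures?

60.167

Checks: |MR| = 59.50 ✓; |RQ| = 43.50 ✓.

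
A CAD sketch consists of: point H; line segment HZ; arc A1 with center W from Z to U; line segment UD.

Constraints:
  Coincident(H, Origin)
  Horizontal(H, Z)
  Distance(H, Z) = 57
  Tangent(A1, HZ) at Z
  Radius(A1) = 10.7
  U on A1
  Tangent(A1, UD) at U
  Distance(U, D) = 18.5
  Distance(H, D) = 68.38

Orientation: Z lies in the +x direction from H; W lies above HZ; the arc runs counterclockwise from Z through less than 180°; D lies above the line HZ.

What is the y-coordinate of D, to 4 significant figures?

31.77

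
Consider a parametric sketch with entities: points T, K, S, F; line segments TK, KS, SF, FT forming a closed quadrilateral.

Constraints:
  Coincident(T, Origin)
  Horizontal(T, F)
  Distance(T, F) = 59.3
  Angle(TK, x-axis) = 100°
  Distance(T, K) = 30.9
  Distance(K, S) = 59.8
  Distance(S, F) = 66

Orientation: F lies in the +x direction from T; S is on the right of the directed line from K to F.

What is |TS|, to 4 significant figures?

29.12

Checks: |KS| = 59.80 ✓; |SF| = 66.00 ✓.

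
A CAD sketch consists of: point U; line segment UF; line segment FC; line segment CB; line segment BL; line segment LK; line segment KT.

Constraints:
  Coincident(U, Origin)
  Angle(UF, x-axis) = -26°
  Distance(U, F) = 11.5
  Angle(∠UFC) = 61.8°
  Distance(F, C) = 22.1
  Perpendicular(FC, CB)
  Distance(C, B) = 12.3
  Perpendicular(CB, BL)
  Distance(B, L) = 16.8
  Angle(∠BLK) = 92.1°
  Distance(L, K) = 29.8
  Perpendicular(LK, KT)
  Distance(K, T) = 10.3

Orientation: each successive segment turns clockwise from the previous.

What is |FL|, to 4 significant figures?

13.39

The perpendicularity gives CB at right angles to FC, so CB runs at 125.8°; with |CB| = 12.3, B = (-14.78, -7.993). CB ⟂ BL, so BL runs at 35.80°; with |BL| = 16.8, L = (-1.157, 1.835). Then |FL| = |L − F| = 13.39.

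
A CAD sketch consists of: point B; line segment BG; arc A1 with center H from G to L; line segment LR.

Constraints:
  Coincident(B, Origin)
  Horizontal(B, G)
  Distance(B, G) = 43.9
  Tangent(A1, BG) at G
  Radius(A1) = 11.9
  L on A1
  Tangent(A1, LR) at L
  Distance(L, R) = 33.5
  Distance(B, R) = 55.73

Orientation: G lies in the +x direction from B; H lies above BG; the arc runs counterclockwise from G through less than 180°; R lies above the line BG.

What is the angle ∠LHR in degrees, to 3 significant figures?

70.4°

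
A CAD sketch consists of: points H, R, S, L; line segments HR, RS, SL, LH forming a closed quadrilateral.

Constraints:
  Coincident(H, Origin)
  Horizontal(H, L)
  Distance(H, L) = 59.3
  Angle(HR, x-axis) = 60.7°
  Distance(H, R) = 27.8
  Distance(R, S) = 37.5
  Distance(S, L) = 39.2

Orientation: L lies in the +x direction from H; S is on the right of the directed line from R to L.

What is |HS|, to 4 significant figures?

25.26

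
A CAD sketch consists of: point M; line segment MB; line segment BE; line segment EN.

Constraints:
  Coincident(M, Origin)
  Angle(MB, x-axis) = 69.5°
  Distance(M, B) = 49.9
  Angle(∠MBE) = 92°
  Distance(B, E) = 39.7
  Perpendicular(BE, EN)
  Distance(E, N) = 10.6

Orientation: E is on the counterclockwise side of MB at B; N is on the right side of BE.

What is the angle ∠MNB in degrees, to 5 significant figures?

40.627°

M is at the origin; MB runs at 69.5° with length 49.9, so B = 49.9·(cos 69.5°, sin 69.5°) = (17.475, 46.740). ∠MBE = 92.0°, so BE runs at 69.5° + (180° − 92.0°) = 157.50° from the x-axis; with |BE| = 39.7, E = B + 39.7·(cos 157.50°, sin 157.50°) = (-19.203, 61.932). The perpendicularity gives EN at right angles to BE; with |EN| = 10.6 on the right of BE, N = E + 10.6·(0.38268, 0.92388) = (-15.146, 71.726). Then cos ∠MNB = NM·NB / (|NM||NB|), giving 40.627°.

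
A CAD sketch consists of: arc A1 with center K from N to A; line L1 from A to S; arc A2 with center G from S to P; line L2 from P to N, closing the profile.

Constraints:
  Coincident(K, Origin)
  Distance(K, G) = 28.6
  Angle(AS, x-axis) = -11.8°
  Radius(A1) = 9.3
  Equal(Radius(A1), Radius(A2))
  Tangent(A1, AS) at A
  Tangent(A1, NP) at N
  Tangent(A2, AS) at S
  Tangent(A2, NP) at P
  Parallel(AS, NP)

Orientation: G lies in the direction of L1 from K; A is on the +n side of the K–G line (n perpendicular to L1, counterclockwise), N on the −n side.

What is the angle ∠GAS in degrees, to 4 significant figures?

18.01°

The slot axis is L1's direction at -11.8°, so u = (cos -11.8°, sin -11.8°) = (0.9789, -0.2045) and n = (−sin -11.8°, cos -11.8°) = (0.2045, 0.9789). K is at the origin and G lies 28.6 along u from K, so G = 28.6·u = (28.00, -5.849). Tangency of A1 to both parallel lines with radius 9.3 puts A and N at K ± 9.3·n: A = (1.902, 9.103), N = (-1.902, -9.103). Equal radii place S and P the same way about G: S = G + 9.3·n = (29.90, 3.255), P = G − 9.3·n = (26.09, -14.95). Then cos ∠GAS = AG·AS / (|AG||AS|), giving 18.01°.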